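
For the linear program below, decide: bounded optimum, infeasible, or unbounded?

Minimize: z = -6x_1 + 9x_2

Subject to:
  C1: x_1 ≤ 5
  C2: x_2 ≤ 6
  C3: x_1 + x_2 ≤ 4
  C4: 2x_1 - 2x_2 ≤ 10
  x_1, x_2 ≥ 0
The point (4, 0) satisfies every constraint, so the LP is feasible; the constraints give x_1 ≤ 5 and x_2 ≤ 6, which with x_1, x_2 ≥ 0 keep the feasible region inside a bounded box. A feasible, bounded LP attains a finite optimum at a vertex.

The LP has an optimal solution: (4, 0) with z = -24.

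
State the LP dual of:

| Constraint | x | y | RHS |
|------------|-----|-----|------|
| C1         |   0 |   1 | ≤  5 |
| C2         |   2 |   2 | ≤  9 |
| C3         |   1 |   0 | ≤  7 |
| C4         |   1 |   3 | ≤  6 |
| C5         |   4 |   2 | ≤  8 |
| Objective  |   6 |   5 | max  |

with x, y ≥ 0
Minimize: z = 5y1 + 9y2 + 7y3 + 6y4 + 8y5

Subject to:
  C1: -2y2 - y3 - y4 - 4y5 ≤ -6
  C2: -y1 - 2y2 - 3y4 - 2y5 ≤ -5
  y1, y2, y3, y4, y5 ≥ 0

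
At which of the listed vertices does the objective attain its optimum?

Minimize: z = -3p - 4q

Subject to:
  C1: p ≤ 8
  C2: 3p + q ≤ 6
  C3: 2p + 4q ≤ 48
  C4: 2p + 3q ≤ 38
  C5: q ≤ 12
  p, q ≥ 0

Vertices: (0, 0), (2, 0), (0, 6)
Evaluating z = -3p - 4q at each vertex:
  (0, 0): z = 0
  (2, 0): z = -6
  (0, 6): z = -24

The smallest value is z = -24, attained at (0, 6).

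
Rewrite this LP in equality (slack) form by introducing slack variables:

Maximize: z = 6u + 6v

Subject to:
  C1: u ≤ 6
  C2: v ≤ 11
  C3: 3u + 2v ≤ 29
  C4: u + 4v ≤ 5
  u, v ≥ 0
max z = 6u + 6v

s.t.
  u + s1 = 6
  v + s2 = 11
  3u + 2v + s3 = 29
  u + 4v + s4 = 5
  u, v, s1, s2, s3, s4 ≥ 0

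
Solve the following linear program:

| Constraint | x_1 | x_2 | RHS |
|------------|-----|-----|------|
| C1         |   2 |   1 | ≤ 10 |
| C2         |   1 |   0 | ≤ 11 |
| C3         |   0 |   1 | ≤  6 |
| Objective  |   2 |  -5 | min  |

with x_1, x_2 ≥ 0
x_1 = 0, x_2 = 6, z = -30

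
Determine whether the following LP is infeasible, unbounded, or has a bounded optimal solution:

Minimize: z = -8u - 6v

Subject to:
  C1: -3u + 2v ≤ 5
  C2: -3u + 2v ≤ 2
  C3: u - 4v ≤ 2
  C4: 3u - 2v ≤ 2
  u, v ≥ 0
Feasible point: (0, 0) satisfies every constraint, so the LP is feasible.
Direction d = (2, 3): for each constraint row a, a·d ≤ 0 —
  (-3)(2) + (2)(3) = 0 ≤ 0
  (-3)(2) + (2)(3) = 0 ≤ 0
  (1)(2) + (-4)(3) = -10 ≤ 0
  (3)(2) + (-2)(3) = 0 ≤ 0
and d ≥ 0, so (0, 0) + t·d stays feasible for every t ≥ 0. Along this ray z = -8u - 6v changes by -34 per unit t, so z → −∞.

Unbounded: there is a feasible ray along which z → −∞.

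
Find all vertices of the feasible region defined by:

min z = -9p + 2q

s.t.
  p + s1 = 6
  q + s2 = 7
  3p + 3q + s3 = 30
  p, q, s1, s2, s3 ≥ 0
Each vertex is the intersection of two constraint boundaries that also satisfies all remaining constraints:
  p = 0 and q = 0 → (0, 0)
  p = 6 and q = 0 → (6, 0)
  p = 6 and 3p + 3q = 30 → (6, 4)
  q = 7 and 3p + 3q = 30 → (3, 7)
  q = 7 and p = 0 → (0, 7)

Vertices: (0, 0), (6, 0), (6, 4), (3, 7), (0, 7)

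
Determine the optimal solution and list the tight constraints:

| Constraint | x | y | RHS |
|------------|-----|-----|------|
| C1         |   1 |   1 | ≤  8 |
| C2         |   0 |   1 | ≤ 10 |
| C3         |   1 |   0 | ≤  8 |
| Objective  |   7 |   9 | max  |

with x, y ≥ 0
Optimal: x = 0, y = 8
Slack at optimum:
  C1: slack = 0 (binding)
  C2: slack = 2
  C3: slack = 8
  x ≥ 0: x = 0 (binding)
  y ≥ 0: y = 8
Binding constraints: C1, x ≥ 0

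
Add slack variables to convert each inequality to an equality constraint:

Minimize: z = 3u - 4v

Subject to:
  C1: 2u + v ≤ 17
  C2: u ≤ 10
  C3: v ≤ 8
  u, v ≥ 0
min z = 3u - 4v

s.t.
  2u + v + s1 = 17
  u + s2 = 10
  v + s3 = 8
  u, v, s1, s2, s3 ≥ 0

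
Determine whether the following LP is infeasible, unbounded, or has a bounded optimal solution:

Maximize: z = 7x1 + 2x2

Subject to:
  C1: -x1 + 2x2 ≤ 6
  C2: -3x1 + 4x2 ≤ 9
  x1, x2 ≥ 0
Feasible point: (0, 0) satisfies every constraint, so the LP is feasible.
Direction d = (1, 0): for each constraint row a, a·d ≤ 0 —
  (-1)(1) + (2)(0) = -1 ≤ 0
  (-3)(1) + (4)(0) = -3 ≤ 0
and d ≥ 0, so (0, 0) + t·d stays feasible for every t ≥ 0. Along this ray z = 7x1 + 2x2 changes by 7 per unit t, so z → +∞.

Unbounded: there is a feasible ray along which z → +∞.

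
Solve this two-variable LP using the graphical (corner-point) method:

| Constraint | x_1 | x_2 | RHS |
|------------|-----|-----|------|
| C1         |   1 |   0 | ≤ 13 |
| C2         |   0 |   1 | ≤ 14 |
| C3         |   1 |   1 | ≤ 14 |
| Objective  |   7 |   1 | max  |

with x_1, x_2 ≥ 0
Each vertex is the intersection of two constraint boundaries that also satisfies all remaining constraints:
  x_1 = 0 and x_2 = 0 → (0, 0)
  x_1 = 13 and x_2 = 0 → (13, 0)
  x_1 = 13 and x_1 + x_2 = 14 → (13, 1)
  x_2 = 14 and x_1 + x_2 = 14 → (0, 14)

Evaluating z = 7x_1 + x_2 at each vertex:
  (0, 0): z = 0
  (13, 0): z = 91
  (13, 1): z = 92
  (0, 14): z = 14

The maximum is at (13, 1) with z = 92.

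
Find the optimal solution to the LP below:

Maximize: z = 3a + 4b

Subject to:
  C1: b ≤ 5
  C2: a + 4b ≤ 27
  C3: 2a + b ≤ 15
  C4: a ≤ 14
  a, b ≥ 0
a = 5, b = 5, z = 35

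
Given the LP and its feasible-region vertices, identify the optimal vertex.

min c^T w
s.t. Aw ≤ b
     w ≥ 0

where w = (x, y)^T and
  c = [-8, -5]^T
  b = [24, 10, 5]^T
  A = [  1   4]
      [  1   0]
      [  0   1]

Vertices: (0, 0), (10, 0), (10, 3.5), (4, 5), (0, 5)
(10, 3.5) with z = -97.5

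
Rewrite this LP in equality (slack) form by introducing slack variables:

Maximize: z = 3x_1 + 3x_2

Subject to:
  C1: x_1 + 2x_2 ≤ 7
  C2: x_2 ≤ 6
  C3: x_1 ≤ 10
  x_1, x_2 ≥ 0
max z = 3x_1 + 3x_2

s.t.
  x_1 + 2x_2 + s1 = 7
  x_2 + s2 = 6
  x_1 + s3 = 10
  x_1, x_2, s1, s2, s3 ≥ 0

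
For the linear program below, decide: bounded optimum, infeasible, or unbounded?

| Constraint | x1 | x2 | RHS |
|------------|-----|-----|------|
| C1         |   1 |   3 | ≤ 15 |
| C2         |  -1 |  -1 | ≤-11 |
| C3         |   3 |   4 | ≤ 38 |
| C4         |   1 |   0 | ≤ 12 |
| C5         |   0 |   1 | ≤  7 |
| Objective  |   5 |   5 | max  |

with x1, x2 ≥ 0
The point (12, 0.5) satisfies every constraint, so the LP is feasible; the constraints give x1 ≤ 12 and x2 ≤ 7, which with x1, x2 ≥ 0 keep the feasible region inside a bounded box. A feasible, bounded LP attains a finite optimum at a vertex.

Evaluating z = 5x1 + 5x2 at each vertex:
  (11, 0): z = 55
  (12, 0): z = 60
  (12, 0.5): z = 62.5
  (10.8, 1.4): z = 61
  (9, 2): z = 55

Bounded optimum: z* = 62.5 at (12, 0.5).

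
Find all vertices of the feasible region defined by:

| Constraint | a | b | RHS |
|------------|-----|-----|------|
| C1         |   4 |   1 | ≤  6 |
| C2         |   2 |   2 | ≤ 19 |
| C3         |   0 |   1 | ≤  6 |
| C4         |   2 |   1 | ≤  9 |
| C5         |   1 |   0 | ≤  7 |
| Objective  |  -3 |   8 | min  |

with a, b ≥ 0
Each vertex is the intersection of two constraint boundaries that also satisfies all remaining constraints:
  a = 0 and b = 0 → (0, 0)
  4a + b = 6 and b = 0 → (1.5, 0)
  4a + b = 6 and b = 6 → (0, 6)

Vertices: (0, 0), (1.5, 0), (0, 6)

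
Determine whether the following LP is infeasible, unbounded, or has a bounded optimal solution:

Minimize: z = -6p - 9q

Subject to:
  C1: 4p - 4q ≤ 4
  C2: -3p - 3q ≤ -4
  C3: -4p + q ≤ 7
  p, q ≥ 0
Feasible point: (0, 2) satisfies every constraint, so the LP is feasible.
Direction d = (1, 1): for each constraint row a, a·d ≤ 0 —
  (4)(1) + (-4)(1) = 0 ≤ 0
  (-3)(1) + (-3)(1) = -6 ≤ 0
  (-4)(1) + (1)(1) = -3 ≤ 0
and d ≥ 0, so (0, 2) + t·d stays feasible for every t ≥ 0. Along this ray z = -6p - 9q changes by -15 per unit t, so z → −∞.

The LP is unbounded; z can be made arbitrarily small.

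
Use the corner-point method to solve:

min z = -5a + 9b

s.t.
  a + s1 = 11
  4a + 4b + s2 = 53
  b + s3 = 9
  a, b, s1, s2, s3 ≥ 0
Each vertex is the intersection of two constraint boundaries that also satisfies all remaining constraints:
  a = 0 and b = 0 → (0, 0)
  a = 11 and b = 0 → (11, 0)
  a = 11 and 4a + 4b = 53 → (11, 2.25)
  4a + 4b = 53 and b = 9 → (4.25, 9)
  b = 9 and a = 0 → (0, 9)

Evaluating z = -5a + 9b at each vertex:
  (0, 0): z = 0
  (11, 0): z = -55
  (11, 2.25): z = -34.75
  (4.25, 9): z = 59.75
  (0, 9): z = 81

The minimum is at (11, 0) with z = -55.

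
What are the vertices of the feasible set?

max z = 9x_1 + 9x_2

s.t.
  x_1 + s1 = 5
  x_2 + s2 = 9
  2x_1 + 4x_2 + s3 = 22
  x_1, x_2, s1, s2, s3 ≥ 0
Each vertex is the intersection of two constraint boundaries that also satisfies all remaining constraints:
  x_1 = 0 and x_2 = 0 → (0, 0)
  x_1 = 5 and x_2 = 0 → (5, 0)
  x_1 = 5 and 2x_1 + 4x_2 = 22 → (5, 3)
  2x_1 + 4x_2 = 22 and x_1 = 0 → (0, 5.5)

Vertices: (0, 0), (5, 0), (5, 3), (0, 5.5)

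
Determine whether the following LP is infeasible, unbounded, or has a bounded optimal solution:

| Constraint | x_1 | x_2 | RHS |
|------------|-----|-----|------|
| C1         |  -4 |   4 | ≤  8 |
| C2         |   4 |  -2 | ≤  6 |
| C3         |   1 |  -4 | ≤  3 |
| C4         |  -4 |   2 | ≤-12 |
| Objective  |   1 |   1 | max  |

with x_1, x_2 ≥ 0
C2 requires 4x_1 - 2x_2 ≤ 6, while C4 (-4x_1 + 2x_2 ≤ -12) is equivalent to 4x_1 - 2x_2 ≥ 12. Together they would need 12 ≤ 4x_1 - 2x_2 ≤ 6, which is impossible since 12 > 6. No point satisfies all constraints.

The feasible region is empty; the LP is infeasible.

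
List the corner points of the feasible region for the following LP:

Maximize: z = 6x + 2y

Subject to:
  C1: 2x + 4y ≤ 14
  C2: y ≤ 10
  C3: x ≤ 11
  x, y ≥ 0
Each vertex is the intersection of two constraint boundaries that also satisfies all remaining constraints:
  x = 0 and y = 0 → (0, 0)
  2x + 4y = 14 and y = 0 → (7, 0)
  2x + 4y = 14 and x = 0 → (0, 3.5)

Vertices: (0, 0), (7, 0), (0, 3.5)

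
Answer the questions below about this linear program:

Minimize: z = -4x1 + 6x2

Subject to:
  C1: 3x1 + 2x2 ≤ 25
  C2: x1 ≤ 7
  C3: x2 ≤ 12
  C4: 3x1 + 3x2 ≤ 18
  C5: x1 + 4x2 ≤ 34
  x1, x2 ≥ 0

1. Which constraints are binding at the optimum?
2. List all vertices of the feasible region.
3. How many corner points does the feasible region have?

1. C4, x2 ≥ 0
2. (0, 0), (6, 0), (0, 6)
3. 3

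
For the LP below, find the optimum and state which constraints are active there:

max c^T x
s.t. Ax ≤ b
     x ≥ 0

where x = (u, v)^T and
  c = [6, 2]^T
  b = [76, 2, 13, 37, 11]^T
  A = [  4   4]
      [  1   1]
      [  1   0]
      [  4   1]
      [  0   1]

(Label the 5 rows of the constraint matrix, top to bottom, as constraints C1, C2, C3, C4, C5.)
Optimal: u = 2, v = 0
Slack at optimum:
  C1: slack = 68
  C2: slack = 0 (binding)
  C3: slack = 11
  C4: slack = 29
  C5: slack = 11
  u ≥ 0: u = 2
  v ≥ 0: v = 0 (binding)
Binding constraints: C2, v ≥ 0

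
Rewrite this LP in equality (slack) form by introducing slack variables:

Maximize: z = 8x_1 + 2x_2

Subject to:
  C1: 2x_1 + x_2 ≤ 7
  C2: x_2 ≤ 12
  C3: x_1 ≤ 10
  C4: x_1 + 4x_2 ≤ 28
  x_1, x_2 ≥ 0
max z = 8x_1 + 2x_2

s.t.
  2x_1 + x_2 + s1 = 7
  x_2 + s2 = 12
  x_1 + s3 = 10
  x_1 + 4x_2 + s4 = 28
  x_1, x_2, s1, s2, s3, s4 ≥ 0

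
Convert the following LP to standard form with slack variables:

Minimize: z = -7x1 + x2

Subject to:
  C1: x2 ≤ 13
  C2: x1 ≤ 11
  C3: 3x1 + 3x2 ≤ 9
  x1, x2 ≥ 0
min z = -7x1 + x2

s.t.
  x2 + s1 = 13
  x1 + s2 = 11
  3x1 + 3x2 + s3 = 9
  x1, x2, s1, s2, s3 ≥ 0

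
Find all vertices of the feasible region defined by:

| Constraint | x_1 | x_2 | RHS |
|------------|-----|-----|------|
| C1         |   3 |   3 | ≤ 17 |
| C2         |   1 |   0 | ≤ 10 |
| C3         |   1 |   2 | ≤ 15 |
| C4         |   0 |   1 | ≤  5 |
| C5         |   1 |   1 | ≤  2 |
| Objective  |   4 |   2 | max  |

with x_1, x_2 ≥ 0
Each vertex is the intersection of two constraint boundaries that also satisfies all remaining constraints:
  x_1 = 0 and x_2 = 0 → (0, 0)
  x_1 + x_2 = 2 and x_2 = 0 → (2, 0)
  x_1 + x_2 = 2 and x_1 = 0 → (0, 2)

Vertices: (0, 0), (2, 0), (0, 2)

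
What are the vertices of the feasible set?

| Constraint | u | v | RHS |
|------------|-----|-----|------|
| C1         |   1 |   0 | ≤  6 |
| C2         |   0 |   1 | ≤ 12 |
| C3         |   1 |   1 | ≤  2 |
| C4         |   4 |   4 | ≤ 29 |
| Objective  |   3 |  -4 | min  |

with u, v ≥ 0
Each vertex is the intersection of two constraint boundaries that also satisfies all remaining constraints:
  u = 0 and v = 0 → (0, 0)
  u + v = 2 and v = 0 → (2, 0)
  u + v = 2 and u = 0 → (0, 2)

Vertices: (0, 0), (2, 0), (0, 2)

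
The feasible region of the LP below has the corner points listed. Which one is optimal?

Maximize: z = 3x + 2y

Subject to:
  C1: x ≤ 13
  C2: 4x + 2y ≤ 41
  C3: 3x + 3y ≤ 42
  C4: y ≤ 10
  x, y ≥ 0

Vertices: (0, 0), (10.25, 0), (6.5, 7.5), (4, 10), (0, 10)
Evaluating z = 3x + 2y at each vertex:
  (0, 0): z = 0
  (10.25, 0): z = 30.75
  (6.5, 7.5): z = 34.5
  (4, 10): z = 32
  (0, 10): z = 20

The largest value is z = 34.5, attained at (6.5, 7.5).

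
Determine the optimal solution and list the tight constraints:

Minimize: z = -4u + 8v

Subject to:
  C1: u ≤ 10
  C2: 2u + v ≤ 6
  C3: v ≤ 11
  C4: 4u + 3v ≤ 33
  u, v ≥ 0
Optimal: u = 3, v = 0
Slack at optimum:
  C1: slack = 7
  C2: slack = 0 (binding)
  C3: slack = 11
  C4: slack = 21
  u ≥ 0: u = 3
  v ≥ 0: v = 0 (binding)
Binding constraints: C2, v ≥ 0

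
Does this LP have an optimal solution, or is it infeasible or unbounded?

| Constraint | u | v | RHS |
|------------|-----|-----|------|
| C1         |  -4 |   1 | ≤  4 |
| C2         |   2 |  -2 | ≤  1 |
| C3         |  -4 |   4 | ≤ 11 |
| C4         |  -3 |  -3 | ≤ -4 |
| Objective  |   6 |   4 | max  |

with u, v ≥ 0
Feasible point: (0, 2) satisfies every constraint, so the LP is feasible.
Direction d = (1, 1): for each constraint row a, a·d ≤ 0 —
  (-4)(1) + (1)(1) = -3 ≤ 0
  (2)(1) + (-2)(1) = 0 ≤ 0
  (-4)(1) + (4)(1) = 0 ≤ 0
  (-3)(1) + (-3)(1) = -6 ≤ 0
and d ≥ 0, so (0, 2) + t·d stays feasible for every t ≥ 0. Along this ray z = 6u + 4v changes by 10 per unit t, so z → +∞.

Unbounded: there is a feasible ray along which z → +∞.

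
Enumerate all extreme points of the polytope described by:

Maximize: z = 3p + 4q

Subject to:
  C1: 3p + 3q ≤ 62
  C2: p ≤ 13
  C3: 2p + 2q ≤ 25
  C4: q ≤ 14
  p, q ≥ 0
Each vertex is the intersection of two constraint boundaries that also satisfies all remaining constraints:
  p = 0 and q = 0 → (0, 0)
  2p + 2q = 25 and q = 0 → (12.5, 0)
  2p + 2q = 25 and p = 0 → (0, 12.5)

Vertices: (0, 0), (12.5, 0), (0, 12.5)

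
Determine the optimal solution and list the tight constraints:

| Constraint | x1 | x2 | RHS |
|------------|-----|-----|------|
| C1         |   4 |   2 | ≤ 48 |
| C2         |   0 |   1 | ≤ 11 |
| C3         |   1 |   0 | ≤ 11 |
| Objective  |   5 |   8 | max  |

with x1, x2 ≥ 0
Optimal: x1 = 6.5, x2 = 11
Binding: C1, C2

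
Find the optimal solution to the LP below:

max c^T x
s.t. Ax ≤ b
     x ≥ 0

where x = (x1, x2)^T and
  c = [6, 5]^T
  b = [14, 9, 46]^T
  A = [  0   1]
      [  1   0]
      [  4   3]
Each vertex is the intersection of two constraint boundaries that also satisfies all remaining constraints:
  x1 = 0 and x2 = 0 → (0, 0)
  x1 = 9 and x2 = 0 → (9, 0)
  x1 = 9 and 4x1 + 3x2 = 46 → (9, 3.333)
  x2 = 14 and 4x1 + 3x2 = 46 → (1, 14)
  x2 = 14 and x1 = 0 → (0, 14)

Evaluating z = 6x1 + 5x2 at each vertex:
  (0, 0): z = 0
  (9, 0): z = 54
  (9, 3.333): z = 70.67
  (1, 14): z = 76
  (0, 14): z = 70

The maximum is at (1, 14) with z = 76.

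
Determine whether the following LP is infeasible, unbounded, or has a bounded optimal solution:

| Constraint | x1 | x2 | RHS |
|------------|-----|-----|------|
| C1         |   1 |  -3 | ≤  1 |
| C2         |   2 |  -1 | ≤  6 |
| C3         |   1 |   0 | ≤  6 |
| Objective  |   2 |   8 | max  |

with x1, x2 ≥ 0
Feasible point: (0, 0) satisfies every constraint, so the LP is feasible.
Direction d = (0, 1): for each constraint row a, a·d ≤ 0 —
  (1)(0) + (-3)(1) = -3 ≤ 0
  (2)(0) + (-1)(1) = -1 ≤ 0
  (1)(0) + (0)(1) = 0 ≤ 0
and d ≥ 0, so (0, 0) + t·d stays feasible for every t ≥ 0. Along this ray z = 2x1 + 8x2 changes by 8 per unit t, so z → +∞.

Unbounded: there is a feasible ray along which z → +∞.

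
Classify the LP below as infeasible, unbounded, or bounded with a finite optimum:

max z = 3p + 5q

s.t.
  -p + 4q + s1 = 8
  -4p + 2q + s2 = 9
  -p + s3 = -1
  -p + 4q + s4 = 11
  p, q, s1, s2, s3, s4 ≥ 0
Feasible point: (1, 0) satisfies every constraint, so the LP is feasible.
Direction d = (1, 0): for each constraint row a, a·d ≤ 0 —
  (-1)(1) + (4)(0) = -1 ≤ 0
  (-4)(1) + (2)(0) = -4 ≤ 0
  (-1)(1) + (0)(0) = -1 ≤ 0
  (-1)(1) + (4)(0) = -1 ≤ 0
and d ≥ 0, so (1, 0) + t·d stays feasible for every t ≥ 0. Along this ray z = 3p + 5q changes by 3 per unit t, so z → +∞.

Unbounded: there is a feasible ray along which z → +∞.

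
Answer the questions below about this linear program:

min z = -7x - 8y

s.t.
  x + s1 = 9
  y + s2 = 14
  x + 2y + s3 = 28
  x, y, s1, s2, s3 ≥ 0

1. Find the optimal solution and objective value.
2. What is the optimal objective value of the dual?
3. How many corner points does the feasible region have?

1. x = 9, y = 9.5, z = -139
2. -139 (by strong duality, equal to the primal optimum)
3. 4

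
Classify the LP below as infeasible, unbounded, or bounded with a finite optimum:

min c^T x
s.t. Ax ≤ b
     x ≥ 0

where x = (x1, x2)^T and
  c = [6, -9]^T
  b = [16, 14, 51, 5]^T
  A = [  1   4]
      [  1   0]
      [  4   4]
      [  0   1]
The point (0, 4) satisfies every constraint, so the LP is feasible; the constraints give x1 ≤ 14 and x2 ≤ 5, which with x1, x2 ≥ 0 keep the feasible region inside a bounded box. A feasible, bounded LP attains a finite optimum at a vertex.

Evaluating z = 6x1 - 9x2 at each vertex:
  (0, 0): z = 0
  (12.75, 0): z = 76.5
  (11.67, 1.083): z = 60.25
  (0, 4): z = -36

The LP has an optimal solution: (0, 4) with z = -36.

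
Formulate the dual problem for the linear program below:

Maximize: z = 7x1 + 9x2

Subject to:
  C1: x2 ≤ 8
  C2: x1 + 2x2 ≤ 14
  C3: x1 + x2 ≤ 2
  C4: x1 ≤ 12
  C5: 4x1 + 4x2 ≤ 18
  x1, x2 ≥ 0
Minimize: z = 8y1 + 14y2 + 2y3 + 12y4 + 18y5

Subject to:
  C1: -y2 - y3 - y4 - 4y5 ≤ -7
  C2: -y1 - 2y2 - y3 - 4y5 ≤ -9
  y1, y2, y3, y4, y5 ≥ 0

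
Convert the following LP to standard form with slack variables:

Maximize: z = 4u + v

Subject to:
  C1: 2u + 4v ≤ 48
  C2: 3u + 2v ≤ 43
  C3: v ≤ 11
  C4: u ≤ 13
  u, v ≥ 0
max z = 4u + v

s.t.
  2u + 4v + s1 = 48
  3u + 2v + s2 = 43
  v + s3 = 11
  u + s4 = 13
  u, v, s1, s2, s3, s4 ≥ 0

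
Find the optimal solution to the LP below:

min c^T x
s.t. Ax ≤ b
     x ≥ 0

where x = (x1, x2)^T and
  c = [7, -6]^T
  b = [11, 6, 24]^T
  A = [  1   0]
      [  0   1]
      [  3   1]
x1 = 0, x2 = 6, z = -36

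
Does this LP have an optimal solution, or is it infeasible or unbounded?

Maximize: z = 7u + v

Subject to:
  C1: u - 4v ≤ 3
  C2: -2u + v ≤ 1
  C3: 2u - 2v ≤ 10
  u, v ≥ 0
Feasible point: (0, 0) satisfies every constraint, so the LP is feasible.
Direction d = (1, 1): for each constraint row a, a·d ≤ 0 —
  (1)(1) + (-4)(1) = -3 ≤ 0
  (-2)(1) + (1)(1) = -1 ≤ 0
  (2)(1) + (-2)(1) = 0 ≤ 0
and d ≥ 0, so (0, 0) + t·d stays feasible for every t ≥ 0. Along this ray z = 7u + v changes by 8 per unit t, so z → +∞.

Unbounded: there is a feasible ray along which z → +∞.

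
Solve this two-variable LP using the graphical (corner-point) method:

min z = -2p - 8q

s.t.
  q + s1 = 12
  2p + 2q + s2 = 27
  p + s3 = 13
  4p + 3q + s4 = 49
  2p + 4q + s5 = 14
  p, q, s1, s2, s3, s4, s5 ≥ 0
p = 0, q = 3.5, z = -28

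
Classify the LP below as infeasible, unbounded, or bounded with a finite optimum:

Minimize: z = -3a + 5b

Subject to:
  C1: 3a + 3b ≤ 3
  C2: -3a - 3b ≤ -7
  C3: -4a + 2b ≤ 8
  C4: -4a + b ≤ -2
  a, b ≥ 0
C1 requires 3a + 3b ≤ 3, while C2 (-3a - 3b ≤ -7) is equivalent to 3a + 3b ≥ 7. Together they would need 7 ≤ 3a + 3b ≤ 3, which is impossible since 7 > 3. No point satisfies all constraints.

Infeasible — the constraint set is empty.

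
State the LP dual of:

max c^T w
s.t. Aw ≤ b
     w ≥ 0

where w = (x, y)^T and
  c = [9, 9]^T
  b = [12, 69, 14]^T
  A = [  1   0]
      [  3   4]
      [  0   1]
Minimize: z = 12y1 + 69y2 + 14y3

Subject to:
  C1: -y1 - 3y2 ≤ -9
  C2: -4y2 - y3 ≤ -9
  y1, y2, y3 ≥ 0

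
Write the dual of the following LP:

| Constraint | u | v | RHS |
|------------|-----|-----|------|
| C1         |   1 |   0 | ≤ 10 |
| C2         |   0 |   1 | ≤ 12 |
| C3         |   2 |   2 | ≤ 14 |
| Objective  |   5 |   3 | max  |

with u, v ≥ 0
Minimize: z = 10y1 + 12y2 + 14y3

Subject to:
  C1: -y1 - 2y3 ≤ -5
  C2: -y2 - 2y3 ≤ -3
  y1, y2, y3 ≥ 0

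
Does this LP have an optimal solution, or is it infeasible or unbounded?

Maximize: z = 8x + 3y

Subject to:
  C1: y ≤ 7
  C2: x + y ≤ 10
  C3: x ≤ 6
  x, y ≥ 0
The point (6, 4) satisfies every constraint, so the LP is feasible; the constraints give x ≤ 6 and y ≤ 7, which with x, y ≥ 0 keep the feasible region inside a bounded box. A feasible, bounded LP attains a finite optimum at a vertex.

Bounded optimum: z* = 60 at (6, 4).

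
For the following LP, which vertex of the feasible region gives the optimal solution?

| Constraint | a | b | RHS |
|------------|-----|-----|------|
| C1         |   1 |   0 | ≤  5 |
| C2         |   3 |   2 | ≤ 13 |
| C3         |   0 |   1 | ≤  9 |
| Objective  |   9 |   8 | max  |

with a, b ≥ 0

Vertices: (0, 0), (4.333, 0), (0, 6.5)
Evaluating z = 9a + 8b at each vertex:
  (0, 0): z = 0
  (4.333, 0): z = 39
  (0, 6.5): z = 52

The largest value is z = 52, attained at (0, 6.5).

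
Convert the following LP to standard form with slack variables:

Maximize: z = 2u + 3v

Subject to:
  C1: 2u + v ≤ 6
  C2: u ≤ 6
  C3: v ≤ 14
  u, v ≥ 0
max z = 2u + 3v

s.t.
  2u + v + s1 = 6
  u + s2 = 6
  v + s3 = 14
  u, v, s1, s2, s3 ≥ 0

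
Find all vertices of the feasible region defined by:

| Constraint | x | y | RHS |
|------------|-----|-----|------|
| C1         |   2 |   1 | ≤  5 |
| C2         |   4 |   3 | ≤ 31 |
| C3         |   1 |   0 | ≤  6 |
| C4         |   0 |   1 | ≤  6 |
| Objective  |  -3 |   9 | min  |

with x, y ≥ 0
Each vertex is the intersection of two constraint boundaries that also satisfies all remaining constraints:
  x = 0 and y = 0 → (0, 0)
  2x + y = 5 and y = 0 → (2.5, 0)
  2x + y = 5 and x = 0 → (0, 5)

Vertices: (0, 0), (2.5, 0), (0, 5)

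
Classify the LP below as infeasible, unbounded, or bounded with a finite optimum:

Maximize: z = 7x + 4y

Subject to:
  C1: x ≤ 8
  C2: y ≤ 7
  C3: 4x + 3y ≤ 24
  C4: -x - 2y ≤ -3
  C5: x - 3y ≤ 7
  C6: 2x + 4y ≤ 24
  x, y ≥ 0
The point (6, 0) satisfies every constraint, so the LP is feasible; the constraints give x ≤ 8 and y ≤ 7, which with x, y ≥ 0 keep the feasible region inside a bounded box. A feasible, bounded LP attains a finite optimum at a vertex.

Evaluating z = 7x + 4y at each vertex:
  (0, 1.5): z = 6
  (3, 0): z = 21
  (6, 0): z = 42
  (2.4, 4.8): z = 36
  (0, 6): z = 24

Feasible with finite optimum z* = 42 at (6, 0).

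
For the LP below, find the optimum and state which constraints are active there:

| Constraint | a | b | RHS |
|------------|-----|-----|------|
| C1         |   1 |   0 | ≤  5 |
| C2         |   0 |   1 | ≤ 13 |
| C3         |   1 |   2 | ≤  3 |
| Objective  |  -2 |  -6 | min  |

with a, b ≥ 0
Optimal: a = 0, b = 1.5
Slack at optimum:
  C1: slack = 5
  C2: slack = 11.5
  C3: slack = 0 (binding)
  a ≥ 0: a = 0 (binding)
  b ≥ 0: b = 1.5
Binding constraints: C3, a ≥ 0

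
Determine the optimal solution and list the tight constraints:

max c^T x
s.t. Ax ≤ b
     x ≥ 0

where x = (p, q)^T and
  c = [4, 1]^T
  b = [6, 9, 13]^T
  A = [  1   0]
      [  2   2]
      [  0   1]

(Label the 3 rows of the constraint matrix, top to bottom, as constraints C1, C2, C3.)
Optimal: p = 4.5, q = 0
Binding: C2, q ≥ 0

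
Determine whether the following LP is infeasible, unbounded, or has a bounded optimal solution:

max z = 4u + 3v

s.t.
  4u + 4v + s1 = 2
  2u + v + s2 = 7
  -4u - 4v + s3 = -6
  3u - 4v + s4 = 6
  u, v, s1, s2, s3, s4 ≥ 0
The row 4u + 4v + s1 = 2 with s1 ≥ 0 requires 4u + 4v ≤ 2, while the row -4u - 4v + s3 = -6 with s3 ≥ 0 is equivalent to 4u + 4v ≥ 6. Together they would need 6 ≤ 4u + 4v ≤ 2, which is impossible since 6 > 2. No point satisfies all constraints.

Infeasible: no point satisfies all constraints simultaneously.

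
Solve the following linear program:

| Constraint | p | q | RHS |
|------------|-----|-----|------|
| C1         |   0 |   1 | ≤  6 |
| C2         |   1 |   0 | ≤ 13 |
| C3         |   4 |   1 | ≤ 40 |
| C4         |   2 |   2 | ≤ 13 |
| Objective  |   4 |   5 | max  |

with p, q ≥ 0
Each vertex is the intersection of two constraint boundaries that also satisfies all remaining constraints:
  p = 0 and q = 0 → (0, 0)
  2p + 2q = 13 and q = 0 → (6.5, 0)
  q = 6 and 2p + 2q = 13 → (0.5, 6)
  q = 6 and p = 0 → (0, 6)

Evaluating z = 4p + 5q at each vertex:
  (0, 0): z = 0
  (6.5, 0): z = 26
  (0.5, 6): z = 32
  (0, 6): z = 30

The maximum is at (0.5, 6) with z = 32.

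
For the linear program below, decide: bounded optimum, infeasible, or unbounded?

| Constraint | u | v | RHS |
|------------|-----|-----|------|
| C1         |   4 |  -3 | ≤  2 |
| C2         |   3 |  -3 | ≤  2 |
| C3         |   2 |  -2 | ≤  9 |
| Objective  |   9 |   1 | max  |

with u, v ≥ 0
Feasible point: (0, 0) satisfies every constraint, so the LP is feasible.
Direction d = (0, 1): for each constraint row a, a·d ≤ 0 —
  (4)(0) + (-3)(1) = -3 ≤ 0
  (3)(0) + (-3)(1) = -3 ≤ 0
  (2)(0) + (-2)(1) = -2 ≤ 0
and d ≥ 0, so (0, 0) + t·d stays feasible for every t ≥ 0. Along this ray z = 9u + v changes by 1 per unit t, so z → +∞.

Unbounded: there is a feasible ray along which z → +∞.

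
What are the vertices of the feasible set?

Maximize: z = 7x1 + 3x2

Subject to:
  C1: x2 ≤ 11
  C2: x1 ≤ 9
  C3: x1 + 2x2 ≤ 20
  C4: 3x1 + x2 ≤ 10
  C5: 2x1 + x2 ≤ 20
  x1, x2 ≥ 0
Each vertex is the intersection of two constraint boundaries that also satisfies all remaining constraints:
  x1 = 0 and x2 = 0 → (0, 0)
  3x1 + x2 = 10 and x2 = 0 → (3.333, 0)
  x1 + 2x2 = 20 and 3x1 + x2 = 10 → (0, 10)

Vertices: (0, 0), (3.333, 0), (0, 10)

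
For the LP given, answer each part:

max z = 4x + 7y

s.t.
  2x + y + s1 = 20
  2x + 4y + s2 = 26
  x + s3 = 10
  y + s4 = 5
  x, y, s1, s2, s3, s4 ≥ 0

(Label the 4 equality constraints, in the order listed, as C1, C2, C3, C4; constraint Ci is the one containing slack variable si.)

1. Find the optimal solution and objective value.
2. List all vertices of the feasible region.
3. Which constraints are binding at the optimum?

1. x = 9, y = 2, z = 50
2. (0, 0), (10, 0), (9, 2), (3, 5), (0, 5)
3. C1, C2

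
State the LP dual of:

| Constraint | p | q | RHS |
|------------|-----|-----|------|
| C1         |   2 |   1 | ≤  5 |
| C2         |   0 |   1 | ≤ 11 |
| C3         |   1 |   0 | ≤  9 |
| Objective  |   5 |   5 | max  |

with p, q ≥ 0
Minimize: z = 5y1 + 11y2 + 9y3

Subject to:
  C1: -2y1 - y3 ≤ -5
  C2: -y1 - y2 ≤ -5
  y1, y2, y3 ≥ 0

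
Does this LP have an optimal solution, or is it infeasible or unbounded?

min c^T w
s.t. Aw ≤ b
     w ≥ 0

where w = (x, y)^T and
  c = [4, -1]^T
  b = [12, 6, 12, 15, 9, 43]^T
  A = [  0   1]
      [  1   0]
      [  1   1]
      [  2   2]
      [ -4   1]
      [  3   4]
The point (0, 7.5) satisfies every constraint, so the LP is feasible; the constraints give x ≤ 6 and y ≤ 12, which with x, y ≥ 0 keep the feasible region inside a bounded box. A feasible, bounded LP attains a finite optimum at a vertex.

Evaluating z = 4x - y at each vertex:
  (0, 0): z = 0
  (6, 0): z = 24
  (6, 1.5): z = 22.5
  (0, 7.5): z = -7.5

Feasible with finite optimum z* = -7.5 at (0, 7.5).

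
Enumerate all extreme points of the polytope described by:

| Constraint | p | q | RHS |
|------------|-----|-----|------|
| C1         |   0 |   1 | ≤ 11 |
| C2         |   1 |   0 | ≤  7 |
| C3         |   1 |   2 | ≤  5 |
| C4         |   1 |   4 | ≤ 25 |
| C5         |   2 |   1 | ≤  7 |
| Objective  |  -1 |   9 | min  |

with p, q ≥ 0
Each vertex is the intersection of two constraint boundaries that also satisfies all remaining constraints:
  p = 0 and q = 0 → (0, 0)
  2p + q = 7 and q = 0 → (3.5, 0)
  p + 2q = 5 and 2p + q = 7 → (3, 1)
  p + 2q = 5 and p = 0 → (0, 2.5)

Vertices: (0, 0), (3.5, 0), (3, 1), (0, 2.5)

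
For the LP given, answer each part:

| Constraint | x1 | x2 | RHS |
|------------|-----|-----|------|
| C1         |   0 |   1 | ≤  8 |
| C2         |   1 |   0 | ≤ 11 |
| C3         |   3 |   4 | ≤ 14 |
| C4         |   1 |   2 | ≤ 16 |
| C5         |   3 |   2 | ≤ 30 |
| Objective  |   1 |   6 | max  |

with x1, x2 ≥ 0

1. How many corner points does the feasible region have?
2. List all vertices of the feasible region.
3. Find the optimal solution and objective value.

1. 3
2. (0, 0), (4.667, 0), (0, 3.5)
3. x1 = 0, x2 = 3.5, z = 21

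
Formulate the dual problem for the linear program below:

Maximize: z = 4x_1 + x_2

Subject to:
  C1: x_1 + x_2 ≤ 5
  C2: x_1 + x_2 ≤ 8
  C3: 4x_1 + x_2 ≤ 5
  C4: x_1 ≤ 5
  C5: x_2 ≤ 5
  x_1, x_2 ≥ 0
Minimize: z = 5y1 + 8y2 + 5y3 + 5y4 + 5y5

Subject to:
  C1: -y1 - y2 - 4y3 - y4 ≤ -4
  C2: -y1 - y2 - y3 - y5 ≤ -1
  y1, y2, y3, y4, y5 ≥ 0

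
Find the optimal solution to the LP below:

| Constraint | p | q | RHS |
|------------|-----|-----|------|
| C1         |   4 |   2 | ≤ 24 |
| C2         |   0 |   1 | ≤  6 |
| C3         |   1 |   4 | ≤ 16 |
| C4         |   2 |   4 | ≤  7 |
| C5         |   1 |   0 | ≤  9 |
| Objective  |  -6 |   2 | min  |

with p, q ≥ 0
Each vertex is the intersection of two constraint boundaries that also satisfies all remaining constraints:
  p = 0 and q = 0 → (0, 0)
  2p + 4q = 7 and q = 0 → (3.5, 0)
  2p + 4q = 7 and p = 0 → (0, 1.75)

Evaluating z = -6p + 2q at each vertex:
  (0, 0): z = 0
  (3.5, 0): z = -21
  (0, 1.75): z = 3.5

The minimum is at (3.5, 0) with z = -21.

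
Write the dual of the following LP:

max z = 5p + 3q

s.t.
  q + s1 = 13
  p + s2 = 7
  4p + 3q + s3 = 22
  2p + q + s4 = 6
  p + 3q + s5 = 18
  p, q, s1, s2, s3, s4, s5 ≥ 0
Minimize: z = 13y1 + 7y2 + 22y3 + 6y4 + 18y5

Subject to:
  C1: -y2 - 4y3 - 2y4 - y5 ≤ -5
  C2: -y1 - 3y3 - y4 - 3y5 ≤ -3
  y1, y2, y3, y4, y5 ≥ 0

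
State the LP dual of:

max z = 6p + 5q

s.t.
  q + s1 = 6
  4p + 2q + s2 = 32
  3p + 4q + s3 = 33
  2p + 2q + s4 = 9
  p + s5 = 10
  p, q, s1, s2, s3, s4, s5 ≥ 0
Minimize: z = 6y1 + 32y2 + 33y3 + 9y4 + 10y5

Subject to:
  C1: -4y2 - 3y3 - 2y4 - y5 ≤ -6
  C2: -y1 - 2y2 - 4y3 - 2y4 ≤ -5
  y1, y2, y3, y4, y5 ≥ 0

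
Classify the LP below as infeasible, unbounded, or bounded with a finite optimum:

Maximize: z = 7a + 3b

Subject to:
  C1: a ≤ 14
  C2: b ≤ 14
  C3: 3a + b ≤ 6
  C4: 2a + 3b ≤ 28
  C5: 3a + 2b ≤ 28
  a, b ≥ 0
The point (0, 6) satisfies every constraint, so the LP is feasible; the constraints give a ≤ 14 and b ≤ 14, which with a, b ≥ 0 keep the feasible region inside a bounded box. A feasible, bounded LP attains a finite optimum at a vertex.

The LP has an optimal solution: (0, 6) with z = 18.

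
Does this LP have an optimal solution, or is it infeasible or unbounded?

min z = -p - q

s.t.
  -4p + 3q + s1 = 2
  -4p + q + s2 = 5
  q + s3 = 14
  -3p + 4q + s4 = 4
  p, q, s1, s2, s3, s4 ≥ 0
Feasible point: (0, 0) satisfies every constraint, so the LP is feasible.
Direction d = (1, 0): for each constraint row a, a·d ≤ 0 —
  (-4)(1) + (3)(0) = -4 ≤ 0
  (-4)(1) + (1)(0) = -4 ≤ 0
  (0)(1) + (1)(0) = 0 ≤ 0
  (-3)(1) + (4)(0) = -3 ≤ 0
and d ≥ 0, so (0, 0) + t·d stays feasible for every t ≥ 0. Along this ray z = -p - q changes by -1 per unit t, so z → −∞.

Unbounded — the objective can decrease without bound over the feasible region.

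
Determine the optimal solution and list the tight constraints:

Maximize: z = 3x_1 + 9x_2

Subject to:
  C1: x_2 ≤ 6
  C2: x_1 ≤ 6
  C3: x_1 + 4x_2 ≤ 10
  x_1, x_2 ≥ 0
Optimal: x_1 = 6, x_2 = 1
Slack at optimum:
  C1: slack = 5
  C2: slack = 0 (binding)
  C3: slack = 0 (binding)
  x_1 ≥ 0: x_1 = 6
  x_2 ≥ 0: x_2 = 1
Binding constraints: C2, C3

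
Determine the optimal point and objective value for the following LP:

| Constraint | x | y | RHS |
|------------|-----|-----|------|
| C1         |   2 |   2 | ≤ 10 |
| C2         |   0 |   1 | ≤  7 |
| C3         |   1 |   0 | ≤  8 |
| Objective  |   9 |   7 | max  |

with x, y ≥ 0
Each vertex is the intersection of two constraint boundaries that also satisfies all remaining constraints:
  x = 0 and y = 0 → (0, 0)
  2x + 2y = 10 and y = 0 → (5, 0)
  2x + 2y = 10 and x = 0 → (0, 5)

Evaluating z = 9x + 7y at each vertex:
  (0, 0): z = 0
  (5, 0): z = 45
  (0, 5): z = 35

The maximum is at (5, 0) with z = 45.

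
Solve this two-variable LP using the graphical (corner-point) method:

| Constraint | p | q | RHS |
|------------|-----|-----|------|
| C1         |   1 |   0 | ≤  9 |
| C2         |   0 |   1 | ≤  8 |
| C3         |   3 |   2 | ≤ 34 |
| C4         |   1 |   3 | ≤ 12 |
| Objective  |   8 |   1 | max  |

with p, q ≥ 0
Each vertex is the intersection of two constraint boundaries that also satisfies all remaining constraints:
  p = 0 and q = 0 → (0, 0)
  p = 9 and q = 0 → (9, 0)
  p = 9 and p + 3q = 12 → (9, 1)
  p + 3q = 12 and p = 0 → (0, 4)

Evaluating z = 8p + q at each vertex:
  (0, 0): z = 0
  (9, 0): z = 72
  (9, 1): z = 73
  (0, 4): z = 4

The maximum is at (9, 1) with z = 73.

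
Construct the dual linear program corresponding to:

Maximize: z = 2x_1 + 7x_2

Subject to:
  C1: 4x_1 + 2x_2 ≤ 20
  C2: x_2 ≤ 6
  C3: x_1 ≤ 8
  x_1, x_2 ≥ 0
Minimize: z = 20y1 + 6y2 + 8y3

Subject to:
  C1: -4y1 - y3 ≤ -2
  C2: -2y1 - y2 ≤ -7
  y1, y2, y3 ≥ 0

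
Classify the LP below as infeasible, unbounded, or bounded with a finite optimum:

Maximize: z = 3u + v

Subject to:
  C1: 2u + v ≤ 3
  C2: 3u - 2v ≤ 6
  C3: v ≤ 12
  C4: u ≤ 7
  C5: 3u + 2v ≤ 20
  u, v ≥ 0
The point (1.5, 0) satisfies every constraint, so the LP is feasible; the constraints give u ≤ 7 and v ≤ 12, which with u, v ≥ 0 keep the feasible region inside a bounded box. A feasible, bounded LP attains a finite optimum at a vertex.

Feasible with finite optimum z* = 4.5 at (1.5, 0).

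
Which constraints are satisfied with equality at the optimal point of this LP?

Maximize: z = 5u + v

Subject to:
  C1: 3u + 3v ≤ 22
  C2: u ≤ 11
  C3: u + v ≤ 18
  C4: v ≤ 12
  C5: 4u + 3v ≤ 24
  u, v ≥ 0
Optimal: u = 6, v = 0
Binding: C5, v ≥ 0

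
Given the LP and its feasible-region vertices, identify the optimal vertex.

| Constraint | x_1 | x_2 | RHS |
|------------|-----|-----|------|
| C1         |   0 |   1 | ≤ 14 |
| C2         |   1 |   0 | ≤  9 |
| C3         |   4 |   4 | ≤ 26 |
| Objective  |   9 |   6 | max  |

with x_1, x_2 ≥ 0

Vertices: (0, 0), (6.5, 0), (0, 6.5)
Evaluating z = 9x_1 + 6x_2 at each vertex:
  (0, 0): z = 0
  (6.5, 0): z = 58.5
  (0, 6.5): z = 39

The largest value is z = 58.5, attained at (6.5, 0).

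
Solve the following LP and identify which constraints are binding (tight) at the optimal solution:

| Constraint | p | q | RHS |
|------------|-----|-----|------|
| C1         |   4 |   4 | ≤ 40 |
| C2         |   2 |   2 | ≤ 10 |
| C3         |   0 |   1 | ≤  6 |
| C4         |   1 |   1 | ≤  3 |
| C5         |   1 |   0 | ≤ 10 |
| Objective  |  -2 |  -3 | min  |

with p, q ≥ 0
Optimal: p = 0, q = 3
Binding: C4, p ≥ 0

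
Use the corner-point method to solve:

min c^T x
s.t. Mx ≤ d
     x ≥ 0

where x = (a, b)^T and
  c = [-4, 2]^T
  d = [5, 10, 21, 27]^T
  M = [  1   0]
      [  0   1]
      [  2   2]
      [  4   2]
Each vertex is the intersection of two constraint boundaries that also satisfies all remaining constraints:
  a = 0 and b = 0 → (0, 0)
  a = 5 and b = 0 → (5, 0)
  a = 5 and 4a + 2b = 27 → (5, 3.5)
  2a + 2b = 21 and 4a + 2b = 27 → (3, 7.5)
  b = 10 and 2a + 2b = 21 → (0.5, 10)
  b = 10 and a = 0 → (0, 10)

Evaluating z = -4a + 2b at each vertex:
  (0, 0): z = 0
  (5, 0): z = -20
  (5, 3.5): z = -13
  (3, 7.5): z = 3
  (0.5, 10): z = 18
  (0, 10): z = 20

The minimum is at (5, 0) with z = -20.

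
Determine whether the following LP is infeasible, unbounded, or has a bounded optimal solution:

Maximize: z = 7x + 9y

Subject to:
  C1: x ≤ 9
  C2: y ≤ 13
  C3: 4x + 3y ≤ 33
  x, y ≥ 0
The point (0, 11) satisfies every constraint, so the LP is feasible; the constraints give x ≤ 9 and y ≤ 13, which with x, y ≥ 0 keep the feasible region inside a bounded box. A feasible, bounded LP attains a finite optimum at a vertex.

Evaluating z = 7x + 9y at each vertex:
  (0, 0): z = 0
  (8.25, 0): z = 57.75
  (0, 11): z = 99

Feasible with finite optimum z* = 99 at (0, 11).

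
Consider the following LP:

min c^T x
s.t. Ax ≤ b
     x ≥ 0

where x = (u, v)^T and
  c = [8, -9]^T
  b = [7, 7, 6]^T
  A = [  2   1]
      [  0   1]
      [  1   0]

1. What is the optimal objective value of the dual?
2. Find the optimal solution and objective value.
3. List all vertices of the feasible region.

1. -63 (by strong duality, equal to the primal optimum)
2. u = 0, v = 7, z = -63
3. (0, 0), (3.5, 0), (0, 7)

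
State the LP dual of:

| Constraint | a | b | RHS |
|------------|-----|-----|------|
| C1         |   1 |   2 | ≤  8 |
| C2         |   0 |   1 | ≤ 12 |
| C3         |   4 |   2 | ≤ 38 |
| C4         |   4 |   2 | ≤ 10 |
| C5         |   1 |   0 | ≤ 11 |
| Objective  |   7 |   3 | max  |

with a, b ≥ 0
Minimize: z = 8y1 + 12y2 + 38y3 + 10y4 + 11y5

Subject to:
  C1: -y1 - 4y3 - 4y4 - y5 ≤ -7
  C2: -2y1 - y2 - 2y3 - 2y4 ≤ -3
  y1, y2, y3, y4, y5 ≥ 0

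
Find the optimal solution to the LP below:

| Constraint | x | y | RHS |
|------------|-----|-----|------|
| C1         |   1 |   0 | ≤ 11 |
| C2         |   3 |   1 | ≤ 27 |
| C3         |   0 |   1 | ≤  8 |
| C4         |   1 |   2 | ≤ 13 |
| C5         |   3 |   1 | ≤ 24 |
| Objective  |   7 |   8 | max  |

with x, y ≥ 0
Each vertex is the intersection of two constraint boundaries that also satisfies all remaining constraints:
  x = 0 and y = 0 → (0, 0)
  3x + y = 24 and y = 0 → (8, 0)
  x + 2y = 13 and 3x + y = 24 → (7, 3)
  x + 2y = 13 and x = 0 → (0, 6.5)

Evaluating z = 7x + 8y at each vertex:
  (0, 0): z = 0
  (8, 0): z = 56
  (7, 3): z = 73
  (0, 6.5): z = 52

The maximum is at (7, 3) with z = 73.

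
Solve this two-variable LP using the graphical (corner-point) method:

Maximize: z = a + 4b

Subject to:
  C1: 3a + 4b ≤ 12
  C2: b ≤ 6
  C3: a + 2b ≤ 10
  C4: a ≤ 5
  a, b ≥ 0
Each vertex is the intersection of two constraint boundaries that also satisfies all remaining constraints:
  a = 0 and b = 0 → (0, 0)
  3a + 4b = 12 and b = 0 → (4, 0)
  3a + 4b = 12 and a = 0 → (0, 3)

Evaluating z = a + 4b at each vertex:
  (0, 0): z = 0
  (4, 0): z = 4
  (0, 3): z = 12

The maximum is at (0, 3) with z = 12.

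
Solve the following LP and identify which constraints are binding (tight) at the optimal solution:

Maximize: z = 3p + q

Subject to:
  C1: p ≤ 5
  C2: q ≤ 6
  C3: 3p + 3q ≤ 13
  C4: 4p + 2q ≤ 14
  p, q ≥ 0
Optimal: p = 3.5, q = 0
Slack at optimum:
  C1: slack = 1.5
  C2: slack = 6
  C3: slack = 2.5
  C4: slack = 0 (binding)
  p ≥ 0: p = 3.5
  q ≥ 0: q = 0 (binding)
Binding constraints: C4, q ≥ 0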